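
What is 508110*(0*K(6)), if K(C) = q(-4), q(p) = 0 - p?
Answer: 0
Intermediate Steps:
q(p) = -p
K(C) = 4 (K(C) = -1*(-4) = 4)
508110*(0*K(6)) = 508110*(0*4) = 508110*0 = 0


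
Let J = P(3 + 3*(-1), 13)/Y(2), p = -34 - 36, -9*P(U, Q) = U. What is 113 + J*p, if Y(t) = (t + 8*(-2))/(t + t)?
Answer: 113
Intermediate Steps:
P(U, Q) = -U/9
p = -70
Y(t) = (-16 + t)/(2*t) (Y(t) = (t - 16)/((2*t)) = (-16 + t)*(1/(2*t)) = (-16 + t)/(2*t))
J = 0 (J = (-(3 + 3*(-1))/9)/(((½)*(-16 + 2)/2)) = (-(3 - 3)/9)/(((½)*(½)*(-14))) = (-⅑*0)/(-7/2) = 0*(-2/7) = 0)
113 + J*p = 113 + 0*(-70) = 113 + 0 = 113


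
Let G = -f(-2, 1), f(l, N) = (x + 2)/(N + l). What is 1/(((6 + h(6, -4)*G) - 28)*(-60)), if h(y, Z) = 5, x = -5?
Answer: 1/2220 ≈ 0.00045045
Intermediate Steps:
f(l, N) = -3/(N + l) (f(l, N) = (-5 + 2)/(N + l) = -3/(N + l))
G = -3 (G = -(-3)/(1 - 2) = -(-3)/(-1) = -(-3)*(-1) = -1*3 = -3)
1/(((6 + h(6, -4)*G) - 28)*(-60)) = 1/(((6 + 5*(-3)) - 28)*(-60)) = 1/(((6 - 15) - 28)*(-60)) = 1/((-9 - 28)*(-60)) = 1/(-37*(-60)) = 1/2220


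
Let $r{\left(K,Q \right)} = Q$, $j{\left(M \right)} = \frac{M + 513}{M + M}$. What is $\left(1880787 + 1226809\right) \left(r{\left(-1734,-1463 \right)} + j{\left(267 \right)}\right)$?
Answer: $- \frac{404226764892}{89} \approx -4.5419 \cdot 10^{9}$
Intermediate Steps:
$j{\left(M \right)} = \frac{513 + M}{2 M}$
$\left(1880787 + 1226809\right) \left(r{\left(-1734,-1463 \right)} + j{\left(267 \right)}\right) = \left(1880787 + 1226809\right) \left(-1463 + \frac{513 + 267}{2 \cdot 267}\right) = 3107596 \left(-1463 + \frac{1}{2} \cdot \frac{1}{267} \cdot 780\right) = 3107596 \left(-1463 + \frac{130}{89}\right) = 3107596 \left(- \frac{130077}{89}\right) = - \frac{404226764892}{89}$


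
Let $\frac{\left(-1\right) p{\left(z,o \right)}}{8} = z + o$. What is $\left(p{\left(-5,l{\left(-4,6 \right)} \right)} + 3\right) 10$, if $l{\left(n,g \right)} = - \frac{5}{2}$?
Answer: $630$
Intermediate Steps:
$l{\left(n,g \right)} = - \frac{5}{2}$ ($l{\left(n,g \right)} = \left(-5\right) \frac{1}{2} = - \frac{5}{2}$)
$p{\left(z,o \right)} = - 8 o - 8 z$ ($p{\left(z,o \right)} = - 8 \left(z + o\right) = - 8 \left(o + z\right) = - 8 o - 8 z$)
$\left(p{\left(-5,l{\left(-4,6 \right)} \right)} + 3\right) 10 = \left(\left(\left(-8\right) \left(- \frac{5}{2}\right) - -40\right) + 3\right) 10 = \left(\left(20 + 40\right) + 3\right) 10 = \left(60 + 3\right) 10 = 63 \cdot 10 = 630$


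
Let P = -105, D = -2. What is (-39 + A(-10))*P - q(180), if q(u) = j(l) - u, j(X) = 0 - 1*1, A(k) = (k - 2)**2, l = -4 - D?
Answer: -10844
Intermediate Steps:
l = -2 (l = -4 - 1*(-2) = -4 + 2 = -2)
A(k) = (-2 + k)**2
j(X) = -1 (j(X) = 0 - 1 = -1)
q(u) = -1 - u
(-39 + A(-10))*P - q(180) = (-39 + (-2 - 10)**2)*(-105) - (-1 - 1*180) = (-39 + (-12)**2)*(-105) - (-1 - 180) = (-39 + 144)*(-105) - 1*(-181) = 105*(-105) + 181 = -11025 + 181 = -10844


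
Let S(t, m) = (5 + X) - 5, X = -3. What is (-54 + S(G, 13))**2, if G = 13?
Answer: 3249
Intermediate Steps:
S(t, m) = -3 (S(t, m) = (5 - 3) - 5 = 2 - 5 = -3)
(-54 + S(G, 13))**2 = (-54 - 3)**2 = (-57)**2 = 3249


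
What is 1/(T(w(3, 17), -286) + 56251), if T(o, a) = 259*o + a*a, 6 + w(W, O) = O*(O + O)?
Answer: 1/286195 ≈ 3.4941e-6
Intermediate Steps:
w(W, O) = -6 + 2*O² (w(W, O) = -6 + O*(O + O) = -6 + O*(2*O) = -6 + 2*O²)
T(o, a) = a² + 259*o (T(o, a) = 259*o + a² = a² + 259*o)
1/(T(w(3, 17), -286) + 56251) = 1/(((-286)² + 259*(-6 + 2*17²)) + 56251) = 1/((81796 + 259*(-6 + 2*289)) + 56251) = 1/((81796 + 259*(-6 + 578)) + 56251) = 1/((81796 + 259*572) + 56251) = 1/((81796 + 148148) + 56251) = 1/(229944 + 56251) = 1/286195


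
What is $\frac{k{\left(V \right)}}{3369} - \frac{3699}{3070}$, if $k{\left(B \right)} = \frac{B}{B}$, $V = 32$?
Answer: $- \frac{12458861}{10342830} \approx -1.2046$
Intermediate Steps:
$k{\left(B \right)} = 1$
$\frac{k{\left(V \right)}}{3369} - \frac{3699}{3070} = 1 \cdot \frac{1}{3369} - \frac{3699}{3070} = \frac{1}{3369} - \frac{3699}{3070} = - \frac{12458861}{10342830}$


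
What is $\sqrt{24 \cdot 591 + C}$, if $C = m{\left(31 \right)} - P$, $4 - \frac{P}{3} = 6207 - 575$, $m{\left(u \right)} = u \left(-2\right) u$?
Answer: $\sqrt{29146} \approx 170.72$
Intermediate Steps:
$m{\left(u \right)} = - 2 u^{2}$ ($m{\left(u \right)} = - 2 u u = - 2 u^{2}$)
$P = -16884$ ($P = 12 - 3 \left(6207 - 575\right) = 12 - 16896 = -16884$)
$C = 14962$ ($C = - 2 \cdot 31^{2} - -16884 = \left(-2\right) 961 + 16884 = -1922 + 16884 = 14962$)
$\sqrt{24 \cdot 591 + C} = \sqrt{24 \cdot 591 + 14962} = \sqrt{14184 + 14962} = \sqrt{29146}$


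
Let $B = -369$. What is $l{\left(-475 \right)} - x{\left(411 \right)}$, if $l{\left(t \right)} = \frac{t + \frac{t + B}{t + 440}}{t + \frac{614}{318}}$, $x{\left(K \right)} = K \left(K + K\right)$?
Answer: $- \frac{889410475281}{2632630} \approx -3.3784 \cdot 10^{5}$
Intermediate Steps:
$x{\left(K \right)} = 2 K^{2}$ ($x{\left(K \right)} = K 2 K = 2 K^{2}$)
$l{\left(t \right)} = \frac{t + \frac{-369 + t}{440 + t}}{\frac{307}{159} + t}$ ($l{\left(t \right)} = \frac{t + \frac{t - 369}{t + 440}}{t + \frac{614}{318}} = \frac{t + \frac{-369 + t}{440 + t}}{t + 614 \cdot \frac{1}{318}} = \frac{t + \frac{-369 + t}{440 + t}}{t + \frac{307}{159}} = \frac{t + \frac{-369 + t}{440 + t}}{\frac{307}{159} + t}$)
$l{\left(-475 \right)} - x{\left(411 \right)} = \frac{159 \left(-369 + \left(-475\right)^{2} + 441 \left(-475\right)\right)}{135080 + 159 \left(-475\right)^{2} + 70267 \left(-475\right)} - 2 \cdot 411^{2} = \frac{159 \left(-369 + 225625 - 209475\right)}{135080 + 159 \cdot 225625 - 33376825} - 2 \cdot 168921 = 159 \frac{1}{135080 + 35874375 - 33376825} \cdot 15781 - 337842 = 159 \cdot \frac{1}{2632630} \cdot 15781 - 337842 = \frac{2509179}{2632630} - 337842 = - \frac{889410475281}{2632630}$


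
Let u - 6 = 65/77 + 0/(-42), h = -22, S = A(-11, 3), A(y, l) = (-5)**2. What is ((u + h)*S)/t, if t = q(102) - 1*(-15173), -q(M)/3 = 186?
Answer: -5835/225071 ≈ -0.025925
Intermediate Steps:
q(M) = -558 (q(M) = -3*186 = -558)
A(y, l) = 25
S = 25
u = 527/77 (u = 6 + (65/77 + 0/(-42)) = 6 + (65*(1/77) + 0*(-1/42)) = 6 + (65/77 + 0) = 6 + 65/77 = 527/77 ≈ 6.8442)
t = 14615 (t = -558 - 1*(-15173) = -558 + 15173 = 14615)
((u + h)*S)/t = ((527/77 - 22)*25)/14615 = -1167/77*25*(1/14615) = -29175/77*1/14615 = -5835/225071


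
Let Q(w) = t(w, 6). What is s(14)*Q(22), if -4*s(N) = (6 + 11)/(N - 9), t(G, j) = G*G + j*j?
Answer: -442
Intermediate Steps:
t(G, j) = G² + j²
Q(w) = 36 + w² (Q(w) = w² + 6² = w² + 36 = 36 + w²)
s(N) = -17/(4*(-9 + N)) (s(N) = -(6 + 11)/(4*(N - 9)) = -17/(4*(-9 + N)))
s(14)*Q(22) = (-17/(-36 + 4*14))*(36 + 22²) = (-17/(-36 + 56))*(36 + 484) = -17/20*520 = -442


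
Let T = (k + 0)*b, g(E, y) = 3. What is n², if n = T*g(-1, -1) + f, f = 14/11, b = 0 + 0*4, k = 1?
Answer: 196/121 ≈ 1.6198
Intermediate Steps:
b = 0 (b = 0 + 0 = 0)
f = 14/11 (f = 14*(1/11) = 14/11 ≈ 1.2727)
T = 0 (T = (1 + 0)*0 = 1*0 = 0)
n = 14/11 (n = 0*3 + 14/11 = 0 + 14/11 = 14/11 ≈ 1.2727)
n² = (14/11)² = 196/121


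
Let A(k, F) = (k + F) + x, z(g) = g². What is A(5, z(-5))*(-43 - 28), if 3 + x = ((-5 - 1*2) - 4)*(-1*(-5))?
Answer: 1988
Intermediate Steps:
x = -58 (x = -3 + ((-5 - 1*2) - 4)*(-1*(-5)) = -3 + ((-5 - 2) - 4)*5 = -3 + (-7 - 4)*5 = -3 - 11*5 = -3 - 55 = -58)
A(k, F) = -58 + F + k (A(k, F) = (k + F) - 58 = (F + k) - 58 = -58 + F + k)
A(5, z(-5))*(-43 - 28) = (-58 + (-5)² + 5)*(-43 - 28) = (-58 + 25 + 5)*(-71) = -28*(-71) = 1988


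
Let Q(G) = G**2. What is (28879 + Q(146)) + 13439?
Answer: 63634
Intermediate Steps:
(28879 + Q(146)) + 13439 = (28879 + 146**2) + 13439 = (28879 + 21316) + 13439 = 50195 + 13439 = 63634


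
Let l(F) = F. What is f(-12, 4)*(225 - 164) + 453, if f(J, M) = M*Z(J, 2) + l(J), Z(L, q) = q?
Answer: 209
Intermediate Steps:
f(J, M) = J + 2*M (f(J, M) = M*2 + J = 2*M + J = J + 2*M)
f(-12, 4)*(225 - 164) + 453 = (-12 + 2*4)*(225 - 164) + 453 = (-12 + 8)*61 + 453 = -4*61 + 453 = -244 + 453 = 209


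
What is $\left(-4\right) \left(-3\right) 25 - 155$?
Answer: $145$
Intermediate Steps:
$\left(-4\right) \left(-3\right) 25 - 155 = 12 \cdot 25 - 155 = 300 - 155 = 145$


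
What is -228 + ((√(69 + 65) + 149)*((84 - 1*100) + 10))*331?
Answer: -296142 - 1986*√134 ≈ -3.1913e+5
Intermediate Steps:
-228 + ((√(69 + 65) + 149)*((84 - 1*100) + 10))*331 = -228 + ((√134 + 149)*((84 - 100) + 10))*331 = -228 + ((149 + √134)*(-16 + 10))*331 = -228 + ((149 + √134)*(-6))*331 = -228 + (-894 - 6*√134)*331 = -228 + (-295914 - 1986*√134) = -296142 - 1986*√134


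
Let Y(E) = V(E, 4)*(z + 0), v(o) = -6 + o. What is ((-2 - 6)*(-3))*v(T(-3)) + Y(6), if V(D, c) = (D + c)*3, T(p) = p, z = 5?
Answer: -66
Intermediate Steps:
V(D, c) = 3*D + 3*c
Y(E) = 60 + 15*E (Y(E) = (3*E + 3*4)*(5 + 0) = (3*E + 12)*5 = (12 + 3*E)*5 = 60 + 15*E)
((-2 - 6)*(-3))*v(T(-3)) + Y(6) = ((-2 - 6)*(-3))*(-6 - 3) + (60 + 15*6) = -8*(-3)*(-9) + (60 + 90) = 24*(-9) + 150 = -216 + 150 = -66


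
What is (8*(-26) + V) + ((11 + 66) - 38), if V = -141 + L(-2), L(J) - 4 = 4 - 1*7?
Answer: -309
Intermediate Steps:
L(J) = 1 (L(J) = 4 + (4 - 1*7) = 4 + (4 - 7) = 4 - 3 = 1)
V = -140 (V = -141 + 1 = -140)
(8*(-26) + V) + ((11 + 66) - 38) = (8*(-26) - 140) + ((11 + 66) - 38) = (-208 - 140) + (77 - 38) = -348 + 39 = -309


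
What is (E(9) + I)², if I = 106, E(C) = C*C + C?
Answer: 38416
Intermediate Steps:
E(C) = C + C² (E(C) = C² + C = C + C²)
(E(9) + I)² = (9*(1 + 9) + 106)² = (9*10 + 106)² = (90 + 106)² = 196² = 38416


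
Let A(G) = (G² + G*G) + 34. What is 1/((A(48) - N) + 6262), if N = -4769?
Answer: 1/15673 ≈ 6.3804e-5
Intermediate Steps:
A(G) = 34 + 2*G² (A(G) = (G² + G²) + 34 = 2*G² + 34 = 34 + 2*G²)
1/((A(48) - N) + 6262) = 1/(((34 + 2*48²) - 1*(-4769)) + 6262) = 1/(((34 + 2*2304) + 4769) + 6262) = 1/(((34 + 4608) + 4769) + 6262) = 1/((4642 + 4769) + 6262) = 1/(9411 + 6262) = 1/15673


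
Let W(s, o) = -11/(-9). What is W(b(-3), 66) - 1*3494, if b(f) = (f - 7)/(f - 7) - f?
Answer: -31435/9 ≈ -3492.8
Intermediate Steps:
b(f) = 1 - f (b(f) = (-7 + f)/(-7 + f) - f = 1 - f)
W(s, o) = 11/9 (W(s, o) = -11*(-⅑) = 11/9)
W(b(-3), 66) - 1*3494 = 11/9 - 1*3494 = 11/9 - 3494 = -31435/9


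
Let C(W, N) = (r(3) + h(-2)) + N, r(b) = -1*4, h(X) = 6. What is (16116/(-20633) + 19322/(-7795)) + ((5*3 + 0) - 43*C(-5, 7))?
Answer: -60354630466/160834235 ≈ -375.26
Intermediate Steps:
r(b) = -4
C(W, N) = 2 + N (C(W, N) = (-4 + 6) + N = 2 + N)
(16116/(-20633) + 19322/(-7795)) + ((5*3 + 0) - 43*C(-5, 7)) = (16116/(-20633) + 19322/(-7795)) + ((5*3 + 0) - 43*(2 + 7)) = (16116*(-1/20633) + 19322*(-1/7795)) + ((15 + 0) - 43*9) = (-16116/20633 - 19322/7795) + (15 - 387) = -524295046/160834235 - 372 = -60354630466/160834235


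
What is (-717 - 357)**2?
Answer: 1153476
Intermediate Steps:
(-717 - 357)**2 = (-1074)**2 = 1153476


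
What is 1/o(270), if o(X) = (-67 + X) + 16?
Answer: 1/219 ≈ 0.0045662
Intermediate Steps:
o(X) = -51 + X
1/o(270) = 1/(-51 + 270) = 1/219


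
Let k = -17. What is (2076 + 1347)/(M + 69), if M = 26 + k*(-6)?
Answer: 3423/197 ≈ 17.376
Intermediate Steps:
M = 128 (M = 26 - 17*(-6) = 26 + 102 = 128)
(2076 + 1347)/(M + 69) = (2076 + 1347)/(128 + 69) = 3423/197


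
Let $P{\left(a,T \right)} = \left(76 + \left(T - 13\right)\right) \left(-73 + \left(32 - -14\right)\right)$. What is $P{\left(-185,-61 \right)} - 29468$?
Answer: $-29522$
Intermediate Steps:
$P{\left(a,T \right)} = -1701 - 27 T$ ($P{\left(a,T \right)} = \left(76 + \left(-13 + T\right)\right) \left(-73 + \left(32 + 14\right)\right) = \left(63 + T\right) \left(-73 + 46\right) = \left(63 + T\right) \left(-27\right) = -1701 - 27 T$)
$P{\left(-185,-61 \right)} - 29468 = \left(-1701 - -1647\right) - 29468 = \left(-1701 + 1647\right) - 29468 = -54 - 29468 = -29522$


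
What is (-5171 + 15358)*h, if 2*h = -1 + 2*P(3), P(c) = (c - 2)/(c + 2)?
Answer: -30561/10 ≈ -3056.1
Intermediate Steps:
P(c) = (-2 + c)/(2 + c)
h = -3/10 (h = (-1 + 2*((-2 + 3)/(2 + 3)))/2 = (-1 + 2*(1/5))/2 = (-1 + 2*((⅕)*1))/2 = (-1 + 2*(⅕))/2 = (-1 + ⅖)/2 = (½)*(-⅗) = -3/10 ≈ -0.30000)
(-5171 + 15358)*h = (-5171 + 15358)*(-3/10) = 10187*(-3/10) = -30561/10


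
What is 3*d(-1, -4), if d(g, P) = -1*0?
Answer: 0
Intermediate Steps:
d(g, P) = 0
3*d(-1, -4) = 3*0 = 0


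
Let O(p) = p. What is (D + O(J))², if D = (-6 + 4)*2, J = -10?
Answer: 196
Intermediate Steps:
D = -4 (D = -2*2 = -4)
(D + O(J))² = (-4 - 10)² = (-14)² = 196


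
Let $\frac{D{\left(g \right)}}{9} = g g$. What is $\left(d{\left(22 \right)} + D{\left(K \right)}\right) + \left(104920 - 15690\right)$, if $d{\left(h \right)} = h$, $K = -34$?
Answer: $99656$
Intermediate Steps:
$D{\left(g \right)} = 9 g^{2}$ ($D{\left(g \right)} = 9 g g = 9 g^{2}$)
$\left(d{\left(22 \right)} + D{\left(K \right)}\right) + \left(104920 - 15690\right) = \left(22 + 9 \left(-34\right)^{2}\right) + \left(104920 - 15690\right) = \left(22 + 9 \cdot 1156\right) + \left(104920 - 15690\right) = \left(22 + 10404\right) + 89230 = 10426 + 89230 = 99656$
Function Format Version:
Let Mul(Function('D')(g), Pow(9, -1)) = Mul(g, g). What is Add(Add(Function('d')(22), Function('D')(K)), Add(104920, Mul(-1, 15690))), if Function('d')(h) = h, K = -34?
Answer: 99656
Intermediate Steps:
Function('D')(g) = Mul(9, Pow(g, 2)) (Function('D')(g) = Mul(9, Mul(g, g)) = Mul(9, Pow(g, 2)))
Add(Add(Function('d')(22), Function('D')(K)), Add(104920, Mul(-1, 15690))) = Add(Add(22, Mul(9, Pow(-34, 2))), Add(104920, Mul(-1, 15690))) = Add(Add(22, Mul(9, 1156)), Add(104920, -15690)) = Add(Add(22, 10404), 89230) = Add(10426, 89230) = 99656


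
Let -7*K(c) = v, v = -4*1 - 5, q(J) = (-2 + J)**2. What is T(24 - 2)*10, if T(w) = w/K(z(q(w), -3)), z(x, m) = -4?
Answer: 1540/9 ≈ 171.11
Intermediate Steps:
v = -9 (v = -4 - 5 = -9)
K(c) = 9/7 (K(c) = -1/7*(-9) = 9/7)
T(w) = 7*w/9 (T(w) = w/(9/7) = w*(7/9) = 7*w/9)
T(24 - 2)*10 = (7*(24 - 2)/9)*10 = ((7/9)*22)*10 = (154/9)*10 = 1540/9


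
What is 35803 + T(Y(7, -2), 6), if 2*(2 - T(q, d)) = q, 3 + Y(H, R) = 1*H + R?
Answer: 35804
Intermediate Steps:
Y(H, R) = -3 + H + R (Y(H, R) = -3 + (1*H + R) = -3 + (H + R) = -3 + H + R)
T(q, d) = 2 - q/2
35803 + T(Y(7, -2), 6) = 35803 + (2 - (-3 + 7 - 2)/2) = 35803 + (2 - ½*2) = 35803 + (2 - 1) = 35803 + 1 = 35804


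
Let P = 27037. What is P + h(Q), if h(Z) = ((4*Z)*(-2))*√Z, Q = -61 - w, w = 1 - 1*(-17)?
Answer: 27037 + 632*I*√79 ≈ 27037.0 + 5617.3*I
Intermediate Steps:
w = 18 (w = 1 + 17 = 18)
Q = -79 (Q = -61 - 1*18 = -61 - 18 = -79)
h(Z) = -8*Z^(3/2) (h(Z) = (-8*Z)*√Z = -8*Z^(3/2))
P + h(Q) = 27037 - (-632)*I*√79 = 27037 + 632*I*√79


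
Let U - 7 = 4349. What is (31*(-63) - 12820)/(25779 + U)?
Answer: -14773/30135 ≈ -0.49023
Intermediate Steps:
U = 4356 (U = 7 + 4349 = 4356)
(31*(-63) - 12820)/(25779 + U) = (31*(-63) - 12820)/(25779 + 4356) = (-1953 - 12820)/30135 = -14773*1/30135 = -14773/30135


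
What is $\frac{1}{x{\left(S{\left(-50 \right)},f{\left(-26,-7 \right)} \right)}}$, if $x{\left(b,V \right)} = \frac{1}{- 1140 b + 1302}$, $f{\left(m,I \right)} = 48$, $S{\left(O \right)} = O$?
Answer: $58302$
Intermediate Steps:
$x{\left(b,V \right)} = \frac{1}{1302 - 1140 b}$
$\frac{1}{x{\left(S{\left(-50 \right)},f{\left(-26,-7 \right)} \right)}} = \frac{1}{\left(-1\right) \frac{1}{-1302 + 1140 \left(-50\right)}} = \frac{1}{\left(-1\right) \frac{1}{-1302 - 57000}} = \frac{1}{\left(-1\right) \frac{1}{-58302}} = \frac{1}{\left(-1\right) \left(- \frac{1}{58302}\right)} = \frac{1}{\frac{1}{58302}} = 58302$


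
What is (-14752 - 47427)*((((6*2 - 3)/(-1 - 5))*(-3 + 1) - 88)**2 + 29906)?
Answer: -2308768449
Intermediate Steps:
(-14752 - 47427)*((((6*2 - 3)/(-1 - 5))*(-3 + 1) - 88)**2 + 29906) = -62179*((((12 - 3)/(-6))*(-2) - 88)**2 + 29906) = -62179*(((9*(-1/6))*(-2) - 88)**2 + 29906) = -62179*((-3/2*(-2) - 88)**2 + 29906) = -62179*((3 - 88)**2 + 29906) = -62179*((-85)**2 + 29906) = -62179*(7225 + 29906) = -62179*37131 = -2308768449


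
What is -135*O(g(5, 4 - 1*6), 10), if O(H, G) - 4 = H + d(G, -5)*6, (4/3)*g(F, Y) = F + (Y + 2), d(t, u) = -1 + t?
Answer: -33345/4 ≈ -8336.3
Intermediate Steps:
g(F, Y) = 3/2 + 3*F/4 + 3*Y/4 (g(F, Y) = 3*(F + (Y + 2))/4 = 3*(F + (2 + Y))/4 = 3*(2 + F + Y)/4 = 3/2 + 3*F/4 + 3*Y/4)
O(H, G) = -2 + H + 6*G (O(H, G) = 4 + (H + (-1 + G)*6) = 4 + (H + (-6 + 6*G)) = 4 + (-6 + H + 6*G) = -2 + H + 6*G)
-135*O(g(5, 4 - 1*6), 10) = -135*(-2 + (3/2 + (¾)*5 + 3*(4 - 1*6)/4) + 6*10) = -135*(-2 + (3/2 + 15/4 + 3*(4 - 6)/4) + 60) = -135*(-2 + (3/2 + 15/4 + (¾)*(-2)) + 60) = -135*(-2 + (3/2 + 15/4 - 3/2) + 60) = -135*(-2 + 15/4 + 60) = -135*247/4 = -33345/4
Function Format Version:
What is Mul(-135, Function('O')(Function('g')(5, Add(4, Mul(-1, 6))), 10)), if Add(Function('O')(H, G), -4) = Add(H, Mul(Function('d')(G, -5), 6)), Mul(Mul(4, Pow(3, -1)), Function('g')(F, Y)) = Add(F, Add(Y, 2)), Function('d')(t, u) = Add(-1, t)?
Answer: Rational(-33345, 4) ≈ -8336.3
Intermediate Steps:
Function('g')(F, Y) = Add(Rational(3, 2), Mul(Rational(3, 4), F), Mul(Rational(3, 4), Y)) (Function('g')(F, Y) = Mul(Rational(3, 4), Add(F, Add(Y, 2))) = Mul(Rational(3, 4), Add(F, Add(2, Y))) = Mul(Rational(3, 4), Add(2, F, Y)) = Add(Rational(3, 2), Mul(Rational(3, 4), F), Mul(Rational(3, 4), Y)))
Function('O')(H, G) = Add(-2, H, Mul(6, G)) (Function('O')(H, G) = Add(4, Add(H, Mul(Add(-1, G), 6))) = Add(4, Add(H, Add(-6, Mul(6, G)))) = Add(4, Add(-6, H, Mul(6, G))) = Add(-2, H, Mul(6, G)))
Mul(-135, Function('O')(Function('g')(5, Add(4, Mul(-1, 6))), 10)) = Mul(-135, Add(-2, Add(Rational(3, 2), Mul(Rational(3, 4), 5), Mul(Rational(3, 4), Add(4, Mul(-1, 6)))), Mul(6, 10))) = Mul(-135, Add(-2, Add(Rational(3, 2), Rational(15, 4), Mul(Rational(3, 4), Add(4, -6))), 60)) = Mul(-135, Add(-2, Add(Rational(3, 2), Rational(15, 4), Mul(Rational(3, 4), -2)), 60)) = Mul(-135, Add(-2, Add(Rational(3, 2), Rational(15, 4), Rational(-3, 2)), 60)) = Mul(-135, Add(-2, Rational(15, 4), 60)) = Mul(-135, Rational(247, 4)) = Rational(-33345, 4)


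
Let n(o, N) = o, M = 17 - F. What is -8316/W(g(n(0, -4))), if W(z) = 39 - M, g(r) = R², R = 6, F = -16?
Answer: -1386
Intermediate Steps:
M = 33 (M = 17 - 1*(-16) = 17 + 16 = 33)
g(r) = 36 (g(r) = 6² = 36)
W(z) = 6 (W(z) = 39 - 1*33 = 39 - 33 = 6)
-8316/W(g(n(0, -4))) = -8316/6 = -8316*⅙ = -1386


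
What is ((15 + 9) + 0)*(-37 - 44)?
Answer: -1944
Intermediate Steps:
((15 + 9) + 0)*(-37 - 44) = (24 + 0)*(-81) = 24*(-81) = -1944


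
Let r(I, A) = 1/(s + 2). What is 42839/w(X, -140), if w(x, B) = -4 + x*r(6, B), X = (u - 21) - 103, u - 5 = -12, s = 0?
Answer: -85678/139 ≈ -616.39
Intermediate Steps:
r(I, A) = ½ (r(I, A) = 1/(0 + 2) = 1/2 = ½)
u = -7 (u = 5 - 12 = -7)
X = -131 (X = (-7 - 21) - 103 = -28 - 103 = -131)
w(x, B) = -4 + x/2 (w(x, B) = -4 + x*(½) = -4 + x/2)
42839/w(X, -140) = 42839/(-4 + (½)*(-131)) = 42839/(-4 - 131/2) = 42839/(-139/2) = 42839*(-2/139) = -85678/139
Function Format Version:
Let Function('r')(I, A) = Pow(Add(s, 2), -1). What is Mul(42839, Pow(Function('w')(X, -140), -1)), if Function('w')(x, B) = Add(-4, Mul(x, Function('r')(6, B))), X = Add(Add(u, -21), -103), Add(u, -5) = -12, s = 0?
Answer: Rational(-85678, 139) ≈ -616.39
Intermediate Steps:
Function('r')(I, A) = Rational(1, 2) (Function('r')(I, A) = Pow(Add(0, 2), -1) = Pow(2, -1) = Rational(1, 2))
u = -7 (u = Add(5, -12) = -7)
X = -131 (X = Add(Add(-7, -21), -103) = Add(-28, -103) = -131)
Function('w')(x, B) = Add(-4, Mul(Rational(1, 2), x)) (Function('w')(x, B) = Add(-4, Mul(x, Rational(1, 2))) = Add(-4, Mul(Rational(1, 2), x)))
Mul(42839, Pow(Function('w')(X, -140), -1)) = Mul(42839, Pow(Add(-4, Mul(Rational(1, 2), -131)), -1)) = Mul(42839, Pow(Add(-4, Rational(-131, 2)), -1)) = Mul(42839, Pow(Rational(-139, 2), -1)) = Mul(42839, Rational(-2, 139)) = Rational(-85678, 139)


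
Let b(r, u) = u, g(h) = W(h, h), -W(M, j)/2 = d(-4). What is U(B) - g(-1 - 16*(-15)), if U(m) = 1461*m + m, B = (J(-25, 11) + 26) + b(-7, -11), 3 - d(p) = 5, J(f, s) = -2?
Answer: 19002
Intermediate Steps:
d(p) = -2 (d(p) = 3 - 1*5 = 3 - 5 = -2)
W(M, j) = 4 (W(M, j) = -2*(-2) = 4)
g(h) = 4
B = 13 (B = (-2 + 26) - 11 = 24 - 11 = 13)
U(m) = 1462*m
U(B) - g(-1 - 16*(-15)) = 1462*13 - 1*4 = 19006 - 4 = 19002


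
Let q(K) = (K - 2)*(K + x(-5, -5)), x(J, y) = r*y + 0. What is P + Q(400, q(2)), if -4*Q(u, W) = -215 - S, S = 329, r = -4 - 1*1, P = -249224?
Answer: -249088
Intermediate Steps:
r = -5 (r = -4 - 1 = -5)
x(J, y) = -5*y (x(J, y) = -5*y + 0 = -5*y)
q(K) = (-2 + K)*(25 + K) (q(K) = (K - 2)*(K - 5*(-5)) = (-2 + K)*(K + 25) = (-2 + K)*(25 + K))
Q(u, W) = 136 (Q(u, W) = -(-215 - 1*329)/4 = -(-215 - 329)/4 = -¼*(-544) = 136)
P + Q(400, q(2)) = -249224 + 136 = -249088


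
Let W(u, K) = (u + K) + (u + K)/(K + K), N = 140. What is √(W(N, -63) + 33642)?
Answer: √1213862/6 ≈ 183.63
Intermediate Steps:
W(u, K) = K + u + (K + u)/(2*K) (W(u, K) = (K + u) + (K + u)/((2*K)) = (K + u) + (K + u)*(1/(2*K)) = (K + u) + (K + u)/(2*K) = K + u + (K + u)/(2*K))
√(W(N, -63) + 33642) = √((½ - 63 + 140 + (½)*140/(-63)) + 33642) = √((½ - 63 + 140 + (½)*140*(-1/63)) + 33642) = √((½ - 63 + 140 - 10/9) + 33642) = √(1375/18 + 33642) = √(606931/18) = √1213862/6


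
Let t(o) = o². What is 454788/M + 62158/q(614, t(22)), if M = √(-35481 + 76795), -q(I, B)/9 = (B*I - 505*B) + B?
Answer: -31079/239580 + 227394*√41314/20657 ≈ 2237.4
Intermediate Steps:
q(I, B) = 4536*B - 9*B*I (q(I, B) = -9*((B*I - 505*B) + B) = -9*((-505*B + B*I) + B) = -9*(-504*B + B*I) = 4536*B - 9*B*I)
M = √41314 ≈ 203.26
454788/M + 62158/q(614, t(22)) = 454788/(√41314) + 62158/((9*22²*(504 - 1*614))) = 454788*(√41314/41314) + 62158/((9*484*(504 - 614))) = 227394*√41314/20657 + 62158/((9*484*(-110))) = 227394*√41314/20657 + 62158/(-479160) = 227394*√41314/20657 + 62158*(-1/479160) = 227394*√41314/20657 - 31079/239580 = -31079/239580 + 227394*√41314/20657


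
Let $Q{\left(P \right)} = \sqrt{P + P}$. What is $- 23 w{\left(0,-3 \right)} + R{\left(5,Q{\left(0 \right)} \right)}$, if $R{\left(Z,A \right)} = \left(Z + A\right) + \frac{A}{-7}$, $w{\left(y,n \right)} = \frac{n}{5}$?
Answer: $\frac{94}{5} \approx 18.8$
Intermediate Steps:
$w{\left(y,n \right)} = \frac{n}{5}$ ($w{\left(y,n \right)} = n \frac{1}{5} = \frac{n}{5}$)
$Q{\left(P \right)} = \sqrt{2} \sqrt{P}$ ($Q{\left(P \right)} = \sqrt{2 P} = \sqrt{2} \sqrt{P}$)
$R{\left(Z,A \right)} = Z + \frac{6 A}{7}$ ($R{\left(Z,A \right)} = \left(A + Z\right) + A \left(- \frac{1}{7}\right) = \left(A + Z\right) - \frac{A}{7} = Z + \frac{6 A}{7}$)
$- 23 w{\left(0,-3 \right)} + R{\left(5,Q{\left(0 \right)} \right)} = - 23 \cdot \frac{1}{5} \left(-3\right) + \left(5 + \frac{6 \sqrt{2} \sqrt{0}}{7}\right) = \left(-23\right) \left(- \frac{3}{5}\right) + \left(5 + \frac{6 \sqrt{2} \cdot 0}{7}\right) = \frac{69}{5} + \left(5 + \frac{6}{7} \cdot 0\right) = \frac{69}{5} + \left(5 + 0\right) = \frac{69}{5} + 5 = \frac{94}{5}$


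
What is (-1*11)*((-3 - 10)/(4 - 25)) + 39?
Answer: 676/21 ≈ 32.190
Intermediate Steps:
(-1*11)*((-3 - 10)/(4 - 25)) + 39 = -(-143)/(-21) + 39 = -(-143)*(-1)/21 + 39 = -11*13/21 + 39 = -143/21 + 39 = 676/21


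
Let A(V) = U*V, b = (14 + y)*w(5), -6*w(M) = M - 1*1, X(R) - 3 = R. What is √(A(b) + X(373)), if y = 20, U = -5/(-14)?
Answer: √162246/21 ≈ 19.181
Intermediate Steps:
X(R) = 3 + R
U = 5/14 (U = -5*(-1/14) = 5/14 ≈ 0.35714)
w(M) = ⅙ - M/6 (w(M) = -(M - 1*1)/6 = -(M - 1)/6 = -(-1 + M)/6 = ⅙ - M/6)
b = -68/3 (b = (14 + 20)*(⅙ - ⅙*5) = 34*(⅙ - ⅚) = 34*(-⅔) = -68/3 ≈ -22.667)
A(V) = 5*V/14
√(A(b) + X(373)) = √((5/14)*(-68/3) + (3 + 373)) = √(-170/21 + 376) = √(7726/21) = √162246/21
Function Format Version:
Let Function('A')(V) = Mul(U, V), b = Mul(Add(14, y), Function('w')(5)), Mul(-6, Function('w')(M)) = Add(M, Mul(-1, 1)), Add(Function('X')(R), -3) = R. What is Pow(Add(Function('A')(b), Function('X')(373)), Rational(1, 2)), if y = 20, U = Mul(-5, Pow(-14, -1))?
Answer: Mul(Rational(1, 21), Pow(162246, Rational(1, 2))) ≈ 19.181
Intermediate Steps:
Function('X')(R) = Add(3, R)
U = Rational(5, 14) (U = Mul(-5, Rational(-1, 14)) = Rational(5, 14) ≈ 0.35714)
Function('w')(M) = Add(Rational(1, 6), Mul(Rational(-1, 6), M)) (Function('w')(M) = Mul(Rational(-1, 6), Add(M, Mul(-1, 1))) = Mul(Rational(-1, 6), Add(M, -1)) = Mul(Rational(-1, 6), Add(-1, M)) = Add(Rational(1, 6), Mul(Rational(-1, 6), M)))
b = Rational(-68, 3) (b = Mul(Add(14, 20), Add(Rational(1, 6), Mul(Rational(-1, 6), 5))) = Mul(34, Add(Rational(1, 6), Rational(-5, 6))) = Mul(34, Rational(-2, 3)) = Rational(-68, 3) ≈ -22.667)
Function('A')(V) = Mul(Rational(5, 14), V)
Pow(Add(Function('A')(b), Function('X')(373)), Rational(1, 2)) = Pow(Add(Mul(Rational(5, 14), Rational(-68, 3)), Add(3, 373)), Rational(1, 2)) = Pow(Add(Rational(-170, 21), 376), Rational(1, 2)) = Pow(Rational(7726, 21), Rational(1, 2)) = Mul(Rational(1, 21), Pow(162246, Rational(1, 2)))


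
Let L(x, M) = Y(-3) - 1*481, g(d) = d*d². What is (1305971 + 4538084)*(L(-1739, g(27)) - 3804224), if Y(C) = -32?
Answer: -22235092288535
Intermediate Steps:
g(d) = d³
L(x, M) = -513 (L(x, M) = -32 - 1*481 = -32 - 481 = -513)
(1305971 + 4538084)*(L(-1739, g(27)) - 3804224) = (1305971 + 4538084)*(-513 - 3804224) = 5844055*(-3804737) = -22235092288535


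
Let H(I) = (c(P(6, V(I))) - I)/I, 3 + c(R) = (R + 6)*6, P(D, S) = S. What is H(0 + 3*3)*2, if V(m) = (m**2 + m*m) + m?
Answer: 700/3 ≈ 233.33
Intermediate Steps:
V(m) = m + 2*m**2 (V(m) = (m**2 + m**2) + m = 2*m**2 + m = m + 2*m**2)
c(R) = 33 + 6*R (c(R) = -3 + (R + 6)*6 = -3 + (6 + R)*6 = -3 + (36 + 6*R) = 33 + 6*R)
H(I) = (33 - I + 6*I*(1 + 2*I))/I (H(I) = ((33 + 6*(I*(1 + 2*I))) - I)/I = ((33 + 6*I*(1 + 2*I)) - I)/I = (33 - I + 6*I*(1 + 2*I))/I)
H(0 + 3*3)*2 = (5 + 12*(0 + 3*3) + 33/(0 + 3*3))*2 = (5 + 12*(0 + 9) + 33/(0 + 9))*2 = (5 + 12*9 + 33/9)*2 = (5 + 108 + 33*(1/9))*2 = (5 + 108 + 11/3)*2 = (350/3)*2 = 700/3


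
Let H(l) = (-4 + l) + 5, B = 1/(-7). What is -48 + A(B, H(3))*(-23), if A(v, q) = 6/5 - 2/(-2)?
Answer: -493/5 ≈ -98.600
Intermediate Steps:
B = -⅐ ≈ -0.14286
H(l) = 1 + l
A(v, q) = 11/5 (A(v, q) = 6*(⅕) - 2*(-½) = 6/5 + 1 = 11/5)
-48 + A(B, H(3))*(-23) = -48 + (11/5)*(-23) = -48 - 253/5 = -493/5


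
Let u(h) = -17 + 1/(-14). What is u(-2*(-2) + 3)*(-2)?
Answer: 239/7 ≈ 34.143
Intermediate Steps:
u(h) = -239/14 (u(h) = -17 - 1/14 = -239/14)
u(-2*(-2) + 3)*(-2) = -239/14*(-2) = 239/7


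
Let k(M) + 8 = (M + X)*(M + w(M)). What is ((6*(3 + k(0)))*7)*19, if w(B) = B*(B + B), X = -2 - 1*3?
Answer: -3990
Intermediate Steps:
X = -5 (X = -2 - 3 = -5)
w(B) = 2*B² (w(B) = B*(2*B) = 2*B²)
k(M) = -8 + (-5 + M)*(M + 2*M²) (k(M) = -8 + (M - 5)*(M + 2*M²) = -8 + (-5 + M)*(M + 2*M²))
((6*(3 + k(0)))*7)*19 = ((6*(3 + (-8 - 9*0² - 5*0 + 2*0³)))*7)*19 = ((6*(3 + (-8 - 9*0 + 0 + 2*0)))*7)*19 = ((6*(3 + (-8 + 0 + 0 + 0)))*7)*19 = ((6*(3 - 8))*7)*19 = ((6*(-5))*7)*19 = -30*7*19 = -210*19 = -3990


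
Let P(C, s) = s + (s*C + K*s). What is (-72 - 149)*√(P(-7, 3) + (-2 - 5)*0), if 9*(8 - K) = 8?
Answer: -221*√30/3 ≈ -403.49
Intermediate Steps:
K = 64/9 (K = 8 - ⅑*8 = 8 - 8/9 = 64/9 ≈ 7.1111)
P(C, s) = 73*s/9 + C*s (P(C, s) = s + (s*C + 64*s/9) = s + (C*s + 64*s/9) = s + (64*s/9 + C*s) = 73*s/9 + C*s)
(-72 - 149)*√(P(-7, 3) + (-2 - 5)*0) = (-72 - 149)*√((⅑)*3*(73 + 9*(-7)) + (-2 - 5)*0) = -221*√((⅑)*3*(73 - 63) - 7*0) = -221*√((⅑)*3*10 + 0) = -221*√(10/3 + 0) = -221*√30/3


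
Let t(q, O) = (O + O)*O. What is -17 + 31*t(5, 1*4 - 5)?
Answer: 45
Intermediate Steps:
t(q, O) = 2*O**2 (t(q, O) = (2*O)*O = 2*O**2)
-17 + 31*t(5, 1*4 - 5) = -17 + 31*(2*(1*4 - 5)**2) = -17 + 31*(2*(4 - 5)**2) = -17 + 31*(2*(-1)**2) = -17 + 31*(2*1) = -17 + 31*2 = -17 + 62 = 45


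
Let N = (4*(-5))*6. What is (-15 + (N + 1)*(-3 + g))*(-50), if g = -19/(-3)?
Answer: 61750/3 ≈ 20583.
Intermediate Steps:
N = -120 (N = -20*6 = -120)
g = 19/3 (g = -19*(-⅓) = 19/3 ≈ 6.3333)
(-15 + (N + 1)*(-3 + g))*(-50) = (-15 + (-120 + 1)*(-3 + 19/3))*(-50) = (-15 - 119*10/3)*(-50) = (-15 - 1190/3)*(-50) = -1235/3*(-50) = 61750/3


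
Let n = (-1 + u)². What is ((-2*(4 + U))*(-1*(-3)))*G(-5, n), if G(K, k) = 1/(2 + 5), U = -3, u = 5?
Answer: -6/7 ≈ -0.85714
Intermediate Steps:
n = 16 (n = (-1 + 5)² = 4² = 16)
G(K, k) = ⅐ (G(K, k) = 1/7 = ⅐)
((-2*(4 + U))*(-1*(-3)))*G(-5, n) = ((-2*(4 - 3))*(-1*(-3)))*(⅐) = (-2*1*3)*(⅐) = -2*3*(⅐) = -6*⅐ = -6/7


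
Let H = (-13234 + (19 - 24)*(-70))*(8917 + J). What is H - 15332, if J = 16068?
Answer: -321922072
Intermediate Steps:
H = -321906740 (H = (-13234 + (19 - 24)*(-70))*(8917 + 16068) = (-13234 - 5*(-70))*24985 = (-13234 + 350)*24985 = -12884*24985 = -321906740)
H - 15332 = -321906740 - 15332 = -321922072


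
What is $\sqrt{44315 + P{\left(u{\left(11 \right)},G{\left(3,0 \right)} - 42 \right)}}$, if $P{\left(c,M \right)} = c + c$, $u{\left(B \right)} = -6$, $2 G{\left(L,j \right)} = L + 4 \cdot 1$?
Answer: $\sqrt{44303} \approx 210.48$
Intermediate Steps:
$G{\left(L,j \right)} = 2 + \frac{L}{2}$ ($G{\left(L,j \right)} = \frac{L + 4 \cdot 1}{2} = \frac{L + 4}{2} = \frac{4 + L}{2} = 2 + \frac{L}{2}$)
$P{\left(c,M \right)} = 2 c$
$\sqrt{44315 + P{\left(u{\left(11 \right)},G{\left(3,0 \right)} - 42 \right)}} = \sqrt{44315 + 2 \left(-6\right)} = \sqrt{44315 - 12} = \sqrt{44303}$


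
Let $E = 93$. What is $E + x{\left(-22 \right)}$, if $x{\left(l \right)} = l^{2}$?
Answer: $577$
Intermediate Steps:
$E + x{\left(-22 \right)} = 93 + \left(-22\right)^{2} = 93 + 484 = 577$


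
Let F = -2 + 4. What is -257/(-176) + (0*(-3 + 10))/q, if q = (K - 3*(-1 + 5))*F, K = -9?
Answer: 257/176 ≈ 1.4602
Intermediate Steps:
F = 2
q = -42 (q = (-9 - 3*(-1 + 5))*2 = (-9 - 3*4)*2 = (-9 - 12)*2 = -21*2 = -42)
-257/(-176) + (0*(-3 + 10))/q = -257/(-176) + (0*(-3 + 10))/(-42) = -257*(-1/176) + (0*7)*(-1/42) = 257/176 + 0*(-1/42) = 257/176 + 0 = 257/176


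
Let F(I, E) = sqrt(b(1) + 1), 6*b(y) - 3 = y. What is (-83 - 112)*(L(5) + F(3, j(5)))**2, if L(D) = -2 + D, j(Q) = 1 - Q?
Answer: -2080 - 390*sqrt(15) ≈ -3590.5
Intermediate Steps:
b(y) = 1/2 + y/6
F(I, E) = sqrt(15)/3 (F(I, E) = sqrt((1/2 + (1/6)*1) + 1) = sqrt((1/2 + 1/6) + 1) = sqrt(2/3 + 1) = sqrt(5/3) = sqrt(15)/3)
(-83 - 112)*(L(5) + F(3, j(5)))**2 = (-83 - 112)*((-2 + 5) + sqrt(15)/3)**2 = -195*(3 + sqrt(15)/3)**2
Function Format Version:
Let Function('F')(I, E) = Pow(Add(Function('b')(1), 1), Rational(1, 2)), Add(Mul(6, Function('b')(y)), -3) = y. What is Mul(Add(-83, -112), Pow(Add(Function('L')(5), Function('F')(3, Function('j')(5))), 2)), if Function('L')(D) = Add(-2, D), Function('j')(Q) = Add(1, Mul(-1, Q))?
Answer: Add(-2080, Mul(-390, Pow(15, Rational(1, 2)))) ≈ -3590.5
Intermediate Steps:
Function('b')(y) = Add(Rational(1, 2), Mul(Rational(1, 6), y))
Function('F')(I, E) = Mul(Rational(1, 3), Pow(15, Rational(1, 2))) (Function('F')(I, E) = Pow(Add(Add(Rational(1, 2), Mul(Rational(1, 6), 1)), 1), Rational(1, 2)) = Pow(Add(Add(Rational(1, 2), Rational(1, 6)), 1), Rational(1, 2)) = Pow(Add(Rational(2, 3), 1), Rational(1, 2)) = Pow(Rational(5, 3), Rational(1, 2)) = Mul(Rational(1, 3), Pow(15, Rational(1, 2))))
Mul(Add(-83, -112), Pow(Add(Function('L')(5), Function('F')(3, Function('j')(5))), 2)) = Mul(Add(-83, -112), Pow(Add(Add(-2, 5), Mul(Rational(1, 3), Pow(15, Rational(1, 2)))), 2)) = Mul(-195, Pow(Add(3, Mul(Rational(1, 3), Pow(15, Rational(1, 2)))), 2))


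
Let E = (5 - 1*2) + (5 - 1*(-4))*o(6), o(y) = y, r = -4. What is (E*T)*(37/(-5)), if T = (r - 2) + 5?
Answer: 2109/5 ≈ 421.80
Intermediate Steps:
E = 57 (E = (5 - 1*2) + (5 - 1*(-4))*6 = (5 - 2) + (5 + 4)*6 = 3 + 9*6 = 3 + 54 = 57)
T = -1 (T = (-4 - 2) + 5 = -6 + 5 = -1)
(E*T)*(37/(-5)) = (57*(-1))*(37/(-5)) = -2109*(-1)/5 = -57*(-37/5) = 2109/5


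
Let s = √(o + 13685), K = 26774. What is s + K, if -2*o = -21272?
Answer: 26774 + 11*√201 ≈ 26930.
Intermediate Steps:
o = 10636 (o = -½*(-21272) = 10636)
s = 11*√201 (s = √(10636 + 13685) = √24321 = 11*√201 ≈ 155.95)
s + K = 11*√201 + 26774 = 26774 + 11*√201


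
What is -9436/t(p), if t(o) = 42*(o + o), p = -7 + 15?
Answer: -337/24 ≈ -14.042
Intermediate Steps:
p = 8
t(o) = 84*o (t(o) = 42*(2*o) = 84*o)
-9436/t(p) = -9436/(84*8) = -9436/672 = -9436*1/672 = -337/24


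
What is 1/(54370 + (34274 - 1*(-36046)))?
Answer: 1/124690 ≈ 8.0199e-6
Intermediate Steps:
1/(54370 + (34274 - 1*(-36046))) = 1/(54370 + (34274 + 36046)) = 1/(54370 + 70320) = 1/124690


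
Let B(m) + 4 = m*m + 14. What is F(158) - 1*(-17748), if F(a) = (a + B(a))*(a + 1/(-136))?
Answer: 135606253/34 ≈ 3.9884e+6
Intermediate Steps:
B(m) = 10 + m² (B(m) = -4 + (m*m + 14) = -4 + (m² + 14) = -4 + (14 + m²) = 10 + m²)
F(a) = (-1/136 + a)*(10 + a + a²) (F(a) = (a + (10 + a²))*(a + 1/(-136)) = (10 + a + a²)*(a - 1/136) = (10 + a + a²)*(-1/136 + a) = (-1/136 + a)*(10 + a + a²))
F(158) - 1*(-17748) = (-5/68 + 158³ + (135/136)*158² + (1359/136)*158) - 1*(-17748) = (-5/68 + 3944312 + (135/136)*24964 + 107361/68) + 17748 = (-5/68 + 3944312 + 842535/34 + 107361/68) + 17748 = 135002821/34 + 17748 = 135606253/34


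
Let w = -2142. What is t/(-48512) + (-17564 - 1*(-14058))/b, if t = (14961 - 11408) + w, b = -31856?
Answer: 7820891/96587392 ≈ 0.080972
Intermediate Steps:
t = 1411 (t = (14961 - 11408) - 2142 = 3553 - 2142 = 1411)
t/(-48512) + (-17564 - 1*(-14058))/b = 1411/(-48512) + (-17564 - 1*(-14058))/(-31856) = 1411*(-1/48512) + (-17564 + 14058)*(-1/31856) = -1411/48512 - 3506*(-1/31856) = -1411/48512 + 1753/15928 = 7820891/96587392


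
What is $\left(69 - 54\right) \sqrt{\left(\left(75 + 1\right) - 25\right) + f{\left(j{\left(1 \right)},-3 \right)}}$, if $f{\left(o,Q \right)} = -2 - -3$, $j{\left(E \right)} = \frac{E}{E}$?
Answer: $30 \sqrt{13} \approx 108.17$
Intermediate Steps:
$j{\left(E \right)} = 1$
$f{\left(o,Q \right)} = 1$ ($f{\left(o,Q \right)} = -2 + 3 = 1$)
$\left(69 - 54\right) \sqrt{\left(\left(75 + 1\right) - 25\right) + f{\left(j{\left(1 \right)},-3 \right)}} = \left(69 - 54\right) \sqrt{\left(\left(75 + 1\right) - 25\right) + 1} = \left(69 - 54\right) \sqrt{\left(76 - 25\right) + 1} = 15 \sqrt{51 + 1} = 15 \sqrt{52} = 15 \cdot 2 \sqrt{13} = 30 \sqrt{13}$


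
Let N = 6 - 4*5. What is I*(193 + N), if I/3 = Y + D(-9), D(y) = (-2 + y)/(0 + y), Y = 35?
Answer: 58354/3 ≈ 19451.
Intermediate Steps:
D(y) = (-2 + y)/y
N = -14 (N = 6 - 20 = -14)
I = 326/3 (I = 3*(35 + (-2 - 9)/(-9)) = 3*(35 - ⅑*(-11)) = 3*(35 + 11/9) = 3*(326/9) = 326/3 ≈ 108.67)
I*(193 + N) = 326*(193 - 14)/3 = (326/3)*179 = 58354/3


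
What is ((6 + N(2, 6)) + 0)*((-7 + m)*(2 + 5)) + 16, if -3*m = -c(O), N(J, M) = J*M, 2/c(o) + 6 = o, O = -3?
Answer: -2626/3 ≈ -875.33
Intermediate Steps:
c(o) = 2/(-6 + o)
m = -2/27 (m = -(-1)*2/(-6 - 3)/3 = -(-1)*2/(-9)/3 = -(-1)*2*(-⅑)/3 = -(-1)*(-2)/(3*9) = -⅓*2/9 = -2/27 ≈ -0.074074)
((6 + N(2, 6)) + 0)*((-7 + m)*(2 + 5)) + 16 = ((6 + 2*6) + 0)*((-7 - 2/27)*(2 + 5)) + 16 = ((6 + 12) + 0)*(-191/27*7) + 16 = (18 + 0)*(-1337/27) + 16 = 18*(-1337/27) + 16 = -2674/3 + 16 = -2626/3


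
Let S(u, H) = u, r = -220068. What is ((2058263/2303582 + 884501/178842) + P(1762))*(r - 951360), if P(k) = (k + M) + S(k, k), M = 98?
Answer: -145900096794836920124/34331434337 ≈ -4.2498e+9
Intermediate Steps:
P(k) = 98 + 2*k (P(k) = (k + 98) + k = (98 + k) + k = 98 + 2*k)
((2058263/2303582 + 884501/178842) + P(1762))*(r - 951360) = ((2058263/2303582 + 884501/178842) + (98 + 2*1762))*(-220068 - 951360) = ((2058263*(1/2303582) + 884501*(1/178842)) + (98 + 3524))*(-1171428) = ((2058263/2303582 + 884501/178842) + 3622)*(-1171428) = (601406113507/102994303011 + 3622)*(-1171428) = (373646771619349/102994303011)*(-1171428) = -145900096794836920124/34331434337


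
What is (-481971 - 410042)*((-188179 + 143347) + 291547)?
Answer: -220072987295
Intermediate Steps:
(-481971 - 410042)*((-188179 + 143347) + 291547) = -892013*(-44832 + 291547) = -892013*246715 = -220072987295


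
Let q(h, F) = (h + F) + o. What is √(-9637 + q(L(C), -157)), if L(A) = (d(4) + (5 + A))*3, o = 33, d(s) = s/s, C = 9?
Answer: 2*I*√2429 ≈ 98.57*I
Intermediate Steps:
d(s) = 1
L(A) = 18 + 3*A (L(A) = (1 + (5 + A))*3 = (6 + A)*3 = 18 + 3*A)
q(h, F) = 33 + F + h (q(h, F) = (h + F) + 33 = (F + h) + 33 = 33 + F + h)
√(-9637 + q(L(C), -157)) = √(-9637 + (33 - 157 + (18 + 3*9))) = √(-9637 + (33 - 157 + (18 + 27))) = √(-9637 + (33 - 157 + 45)) = √(-9637 - 79) = √(-9716) = 2*I*√2429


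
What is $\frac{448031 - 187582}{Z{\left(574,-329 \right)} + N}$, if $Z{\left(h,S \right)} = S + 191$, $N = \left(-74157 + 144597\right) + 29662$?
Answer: $\frac{260449}{99964} \approx 2.6054$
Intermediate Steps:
$N = 100102$ ($N = 70440 + 29662 = 100102$)
$Z{\left(h,S \right)} = 191 + S$
$\frac{448031 - 187582}{Z{\left(574,-329 \right)} + N} = \frac{448031 - 187582}{\left(191 - 329\right) + 100102} = \frac{260449}{-138 + 100102} = \frac{260449}{99964}$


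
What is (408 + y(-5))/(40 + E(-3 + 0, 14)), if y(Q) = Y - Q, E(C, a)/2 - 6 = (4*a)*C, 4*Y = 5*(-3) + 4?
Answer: -1641/1136 ≈ -1.4445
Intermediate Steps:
Y = -11/4 (Y = (5*(-3) + 4)/4 = (-15 + 4)/4 = (¼)*(-11) = -11/4 ≈ -2.7500)
E(C, a) = 12 + 8*C*a (E(C, a) = 12 + 2*((4*a)*C) = 12 + 2*(4*C*a) = 12 + 8*C*a)
y(Q) = -11/4 - Q
(408 + y(-5))/(40 + E(-3 + 0, 14)) = (408 + (-11/4 - 1*(-5)))/(40 + (12 + 8*(-3 + 0)*14)) = (408 + (-11/4 + 5))/(40 + (12 + 8*(-3)*14)) = (408 + 9/4)/(40 + (12 - 336)) = 1641/(4*(40 - 324)) = (1641/4)/(-284) = (1641/4)*(-1/284) = -1641/1136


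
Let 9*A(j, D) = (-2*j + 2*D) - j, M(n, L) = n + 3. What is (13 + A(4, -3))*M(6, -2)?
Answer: 99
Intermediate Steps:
M(n, L) = 3 + n
A(j, D) = -j/3 + 2*D/9 (A(j, D) = ((-2*j + 2*D) - j)/9 = (-3*j + 2*D)/9 = -j/3 + 2*D/9)
(13 + A(4, -3))*M(6, -2) = (13 + (-⅓*4 + (2/9)*(-3)))*(3 + 6) = (13 + (-4/3 - ⅔))*9 = (13 - 2)*9 = 11*9 = 99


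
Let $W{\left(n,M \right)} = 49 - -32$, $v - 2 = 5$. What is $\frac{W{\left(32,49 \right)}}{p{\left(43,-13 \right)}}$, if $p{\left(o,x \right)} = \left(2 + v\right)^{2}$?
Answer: $1$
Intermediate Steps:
$v = 7$ ($v = 2 + 5 = 7$)
$W{\left(n,M \right)} = 81$ ($W{\left(n,M \right)} = 49 + 32 = 81$)
$p{\left(o,x \right)} = 81$ ($p{\left(o,x \right)} = \left(2 + 7\right)^{2} = 9^{2} = 81$)
$\frac{W{\left(32,49 \right)}}{p{\left(43,-13 \right)}} = \frac{81}{81} = 81 \cdot \frac{1}{81} = 1$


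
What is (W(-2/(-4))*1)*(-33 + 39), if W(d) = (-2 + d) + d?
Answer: -6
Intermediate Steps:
W(d) = -2 + 2*d
(W(-2/(-4))*1)*(-33 + 39) = ((-2 + 2*(-2/(-4)))*1)*(-33 + 39) = ((-2 + 2*(-2*(-¼)))*1)*6 = ((-2 + 2*(½))*1)*6 = ((-2 + 1)*1)*6 = -1*1*6 = -1*6 = -6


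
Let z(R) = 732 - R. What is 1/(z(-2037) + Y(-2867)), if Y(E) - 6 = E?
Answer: -1/92 ≈ -0.010870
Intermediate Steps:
Y(E) = 6 + E
1/(z(-2037) + Y(-2867)) = 1/((732 - 1*(-2037)) + (6 - 2867)) = 1/((732 + 2037) - 2861) = 1/(2769 - 2861) = 1/(-92) = -1/92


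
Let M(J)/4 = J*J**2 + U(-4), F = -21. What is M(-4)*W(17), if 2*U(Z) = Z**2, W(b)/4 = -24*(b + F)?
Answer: -86016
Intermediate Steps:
W(b) = 2016 - 96*b (W(b) = 4*(-24*(b - 21)) = 4*(-24*(-21 + b)) = 4*(504 - 24*b) = 2016 - 96*b)
U(Z) = Z**2/2
M(J) = 32 + 4*J**3 (M(J) = 4*(J*J**2 + (1/2)*(-4)**2) = 4*(J**3 + (1/2)*16) = 4*(J**3 + 8) = 4*(8 + J**3) = 32 + 4*J**3)
M(-4)*W(17) = (32 + 4*(-4)**3)*(2016 - 96*17) = (32 + 4*(-64))*(2016 - 1632) = (32 - 256)*384 = -224*384 = -86016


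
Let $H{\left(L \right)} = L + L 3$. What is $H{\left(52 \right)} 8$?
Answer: $1664$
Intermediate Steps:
$H{\left(L \right)} = 4 L$ ($H{\left(L \right)} = L + 3 L = 4 L$)
$H{\left(52 \right)} 8 = 4 \cdot 52 \cdot 8 = 208 \cdot 8 = 1664$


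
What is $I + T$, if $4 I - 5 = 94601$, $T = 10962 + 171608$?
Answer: $\frac{412443}{2} \approx 2.0622 \cdot 10^{5}$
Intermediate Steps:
$T = 182570$
$I = \frac{47303}{2}$ ($I = \frac{5}{4} + \frac{1}{4} \cdot 94601 = \frac{5}{4} + \frac{94601}{4} = \frac{47303}{2} \approx 23652.0$)
$I + T = \frac{47303}{2} + 182570 = \frac{412443}{2}$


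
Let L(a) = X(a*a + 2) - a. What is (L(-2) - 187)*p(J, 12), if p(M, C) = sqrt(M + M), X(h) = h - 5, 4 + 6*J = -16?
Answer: -368*I*sqrt(15)/3 ≈ -475.09*I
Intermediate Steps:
J = -10/3 (J = -2/3 + (1/6)*(-16) = -2/3 - 8/3 = -10/3 ≈ -3.3333)
X(h) = -5 + h
p(M, C) = sqrt(2)*sqrt(M) (p(M, C) = sqrt(2*M) = sqrt(2)*sqrt(M))
L(a) = -3 + a**2 - a (L(a) = (-5 + (a*a + 2)) - a = (-5 + (a**2 + 2)) - a = (-5 + (2 + a**2)) - a = (-3 + a**2) - a = -3 + a**2 - a)
(L(-2) - 187)*p(J, 12) = ((-3 + (-2)**2 - 1*(-2)) - 187)*(sqrt(2)*sqrt(-10/3)) = ((-3 + 4 + 2) - 187)*(sqrt(2)*(I*sqrt(30)/3)) = (3 - 187)*(2*I*sqrt(15)/3) = -368*I*sqrt(15)/3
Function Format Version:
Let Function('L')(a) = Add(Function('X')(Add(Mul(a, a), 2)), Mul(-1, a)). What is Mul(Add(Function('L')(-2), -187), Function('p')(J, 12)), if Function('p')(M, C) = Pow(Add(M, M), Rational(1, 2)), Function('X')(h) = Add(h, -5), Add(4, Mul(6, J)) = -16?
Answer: Mul(Rational(-368, 3), I, Pow(15, Rational(1, 2))) ≈ Mul(-475.09, I)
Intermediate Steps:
J = Rational(-10, 3) (J = Add(Rational(-2, 3), Mul(Rational(1, 6), -16)) = Add(Rational(-2, 3), Rational(-8, 3)) = Rational(-10, 3) ≈ -3.3333)
Function('X')(h) = Add(-5, h)
Function('p')(M, C) = Mul(Pow(2, Rational(1, 2)), Pow(M, Rational(1, 2))) (Function('p')(M, C) = Pow(Mul(2, M), Rational(1, 2)) = Mul(Pow(2, Rational(1, 2)), Pow(M, Rational(1, 2))))
Function('L')(a) = Add(-3, Pow(a, 2), Mul(-1, a)) (Function('L')(a) = Add(Add(-5, Add(Mul(a, a), 2)), Mul(-1, a)) = Add(Add(-5, Add(Pow(a, 2), 2)), Mul(-1, a)) = Add(Add(-5, Add(2, Pow(a, 2))), Mul(-1, a)) = Add(Add(-3, Pow(a, 2)), Mul(-1, a)) = Add(-3, Pow(a, 2), Mul(-1, a)))
Mul(Add(Function('L')(-2), -187), Function('p')(J, 12)) = Mul(Add(Add(-3, Pow(-2, 2), Mul(-1, -2)), -187), Mul(Pow(2, Rational(1, 2)), Pow(Rational(-10, 3), Rational(1, 2)))) = Mul(Add(Add(-3, 4, 2), -187), Mul(Pow(2, Rational(1, 2)), Mul(Rational(1, 3), I, Pow(30, Rational(1, 2))))) = Mul(Add(3, -187), Mul(Rational(2, 3), I, Pow(15, Rational(1, 2)))) = Mul(-184, Mul(Rational(2, 3), I, Pow(15, Rational(1, 2)))) = Mul(Rational(-368, 3), I, Pow(15, Rational(1, 2)))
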